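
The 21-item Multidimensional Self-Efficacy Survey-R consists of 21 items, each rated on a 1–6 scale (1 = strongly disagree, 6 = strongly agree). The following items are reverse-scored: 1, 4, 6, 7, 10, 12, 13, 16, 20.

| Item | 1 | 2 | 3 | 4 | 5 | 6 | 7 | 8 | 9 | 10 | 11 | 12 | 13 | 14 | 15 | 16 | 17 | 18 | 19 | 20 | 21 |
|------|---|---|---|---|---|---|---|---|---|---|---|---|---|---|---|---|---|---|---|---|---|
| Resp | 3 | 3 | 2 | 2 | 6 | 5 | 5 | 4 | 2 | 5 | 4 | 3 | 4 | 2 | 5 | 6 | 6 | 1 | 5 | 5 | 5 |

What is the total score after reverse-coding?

Apply reverse scoring (reversed = (1+6) − raw = 7 − raw):
  item 1: 7 − 3 = 4
  item 4: 7 − 2 = 5
  item 6: 7 − 5 = 2
  item 7: 7 − 5 = 2
  item 10: 7 − 5 = 2
  item 12: 7 − 3 = 4
  item 13: 7 − 4 = 3
  item 16: 7 − 6 = 1
  item 20: 7 − 5 = 2
Scored responses: 4, 3, 2, 5, 6, 2, 2, 4, 2, 2, 4, 4, 3, 2, 5, 1, 6, 1, 5, 2, 5
Total = 4 + 3 + 2 + 5 + 6 + 2 + 2 + 4 + 2 + 2 + 4 + 4 + 3 + 2 + 5 + 1 + 6 + 1 + 5 + 2 + 5 = 70

70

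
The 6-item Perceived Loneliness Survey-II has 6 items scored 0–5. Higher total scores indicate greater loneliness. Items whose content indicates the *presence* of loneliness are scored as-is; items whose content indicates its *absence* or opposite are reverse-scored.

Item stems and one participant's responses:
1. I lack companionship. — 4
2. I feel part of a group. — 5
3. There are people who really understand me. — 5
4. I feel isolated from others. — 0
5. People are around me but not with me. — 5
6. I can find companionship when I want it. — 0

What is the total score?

14

Items 2, 3, 6 describe the absence/opposite of loneliness → reverse-score.
on a 0–5 scale, reversed = 5 − raw.
  item 1: 4
  item 2: 5 − 5 = 0
  item 3: 5 − 5 = 0
  item 4: 0
  item 5: 5
  item 6: 5 − 0 = 5
Total = 4 + 0 + 0 + 0 + 5 + 5 = 14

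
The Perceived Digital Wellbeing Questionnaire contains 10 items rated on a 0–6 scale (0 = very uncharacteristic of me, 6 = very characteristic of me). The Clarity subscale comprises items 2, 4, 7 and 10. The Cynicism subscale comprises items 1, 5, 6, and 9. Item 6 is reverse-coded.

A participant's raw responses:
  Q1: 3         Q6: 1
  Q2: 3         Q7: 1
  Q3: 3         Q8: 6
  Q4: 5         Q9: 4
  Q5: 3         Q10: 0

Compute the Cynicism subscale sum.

Cynicism items: 1, 5, 6, 9.
Of these, item 6 is reverse-coded; on a 0–6 scale, reversed = 6 − raw.
  item 1: 3
  item 5: 3
  item 6: 6 − 1 = 5
  item 9: 4
Sum = 3 + 3 + 5 + 4 = 15

15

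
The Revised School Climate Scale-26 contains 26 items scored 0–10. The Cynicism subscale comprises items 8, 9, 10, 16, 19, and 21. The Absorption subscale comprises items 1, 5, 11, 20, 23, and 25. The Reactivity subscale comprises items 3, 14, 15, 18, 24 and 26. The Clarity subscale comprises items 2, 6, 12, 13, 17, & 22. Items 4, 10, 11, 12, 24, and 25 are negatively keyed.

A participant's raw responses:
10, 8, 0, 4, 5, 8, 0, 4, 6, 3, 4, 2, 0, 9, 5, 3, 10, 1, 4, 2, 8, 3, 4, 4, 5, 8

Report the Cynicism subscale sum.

Cynicism items: 8, 9, 10, 16, 19, 21.
Of these, item 10 is negatively keyed; on a 0–10 scale, reversed = 10 − raw.
  item 8: 4
  item 9: 6
  item 10: 10 − 3 = 7
  item 16: 3
  item 19: 4
  item 21: 8
Sum = 4 + 6 + 7 + 3 + 4 + 8 = 32

32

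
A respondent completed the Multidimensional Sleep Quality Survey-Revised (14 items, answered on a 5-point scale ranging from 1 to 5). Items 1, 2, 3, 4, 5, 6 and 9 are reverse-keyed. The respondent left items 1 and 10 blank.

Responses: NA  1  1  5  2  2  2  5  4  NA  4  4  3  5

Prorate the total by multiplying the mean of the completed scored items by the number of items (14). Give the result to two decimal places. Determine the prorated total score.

Reverse-coded (reversed = (1+5) − raw = 6 − raw):
  item 2: 6 − 1 = 5
  item 3: 6 − 1 = 5
  item 4: 6 − 5 = 1
  item 5: 6 − 2 = 4
  item 6: 6 − 2 = 4
  item 9: 6 − 4 = 2
Completed scored items (12 of 14): 5, 5, 1, 4, 4, 2, 5, 2, 4, 4, 3, 5; sum = 44.
Person mean = 44 / 12 ≈ 3.6667
Prorated total = (44 / 12) × 14 = 51.33 (to 2 dp)

51.33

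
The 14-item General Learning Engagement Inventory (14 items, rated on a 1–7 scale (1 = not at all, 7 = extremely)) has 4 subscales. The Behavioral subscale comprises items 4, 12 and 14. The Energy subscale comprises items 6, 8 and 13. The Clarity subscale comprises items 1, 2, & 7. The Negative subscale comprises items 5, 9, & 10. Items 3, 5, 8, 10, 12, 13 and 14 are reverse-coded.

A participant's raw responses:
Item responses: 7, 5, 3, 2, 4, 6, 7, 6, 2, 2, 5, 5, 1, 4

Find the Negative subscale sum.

Negative items: 5, 9, 10.
Of these, items 5 & 10 are reverse-coded; reverse-coded value = 8 − response.
  item 5: 8 − 4 = 4
  item 9: 2
  item 10: 8 − 2 = 6
Sum = 4 + 2 + 6 = 12

12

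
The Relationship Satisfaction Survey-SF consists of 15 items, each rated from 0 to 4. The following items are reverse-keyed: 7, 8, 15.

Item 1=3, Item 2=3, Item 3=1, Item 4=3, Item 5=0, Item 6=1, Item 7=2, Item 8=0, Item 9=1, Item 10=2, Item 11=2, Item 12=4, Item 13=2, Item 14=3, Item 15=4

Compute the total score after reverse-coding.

Reverse-keyed items use 4 − raw:
  item 7: 4 − 2 = 2
  item 8: 4 − 0 = 4
  item 15: 4 − 4 = 0
Scored responses: 3, 3, 1, 3, 0, 1, 2, 4, 1, 2, 2, 4, 2, 3, 0
Total = 3 + 3 + 1 + 3 + 0 + 1 + 2 + 4 + 1 + 2 + 2 + 4 + 2 + 3 + 0 = 31

31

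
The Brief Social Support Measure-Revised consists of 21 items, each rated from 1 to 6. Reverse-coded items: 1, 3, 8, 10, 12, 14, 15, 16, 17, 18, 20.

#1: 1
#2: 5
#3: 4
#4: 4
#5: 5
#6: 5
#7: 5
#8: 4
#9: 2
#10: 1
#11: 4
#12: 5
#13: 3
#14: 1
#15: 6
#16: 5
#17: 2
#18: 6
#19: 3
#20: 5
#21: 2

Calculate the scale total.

Reversing items 1, 3, 8, 10, 12, 14, 15, 16, 17, 18 and 20 with 7 − raw:
Total = (7−1) + 5 + (7−4) + 4 + 5 + 5 + 5 + (7−4) + 2 + (7−1) + 4 + (7−5) + 3 + (7−1) + (7−6) + (7−5) + (7−2) + (7−6) + 3 + (7−5) + 2
      = 6 + 5 + 3 + 4 + 5 + 5 + 5 + 3 + 2 + 6 + 4 + 2 + 3 + 6 + 1 + 2 + 5 + 1 + 3 + 2 + 2 = 75

75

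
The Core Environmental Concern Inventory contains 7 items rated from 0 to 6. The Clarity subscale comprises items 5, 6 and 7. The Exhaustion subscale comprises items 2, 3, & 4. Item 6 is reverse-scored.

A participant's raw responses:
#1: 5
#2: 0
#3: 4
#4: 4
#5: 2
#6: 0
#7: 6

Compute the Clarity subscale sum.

Clarity items: 5, 6, 7.
Of these, item 6 is reverse-scored; reverse-coded value = 6 − response.
  item 5: 2
  item 6: 6 − 0 = 6
  item 7: 6
Sum = 2 + 6 + 6 = 14

14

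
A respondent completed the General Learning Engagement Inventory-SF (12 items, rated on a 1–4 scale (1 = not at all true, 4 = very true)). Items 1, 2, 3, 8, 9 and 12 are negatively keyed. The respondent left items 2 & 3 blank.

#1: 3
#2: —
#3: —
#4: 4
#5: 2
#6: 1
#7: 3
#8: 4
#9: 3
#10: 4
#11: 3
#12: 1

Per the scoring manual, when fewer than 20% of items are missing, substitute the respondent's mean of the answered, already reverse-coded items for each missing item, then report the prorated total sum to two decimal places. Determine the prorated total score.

Reverse-coded (reversed = (1+4) − raw = 5 − raw):
  item 1: 5 − 3 = 2
  item 8: 5 − 4 = 1
  item 9: 5 − 3 = 2
  item 12: 5 − 1 = 4
Completed scored items (10 of 12): 2, 4, 2, 1, 3, 1, 2, 4, 3, 4; sum = 26.
Person mean = 26 / 10 ≈ 2.6000
Prorated total = (26 / 10) × 12 = 31.20 (to 2 dp)

31.20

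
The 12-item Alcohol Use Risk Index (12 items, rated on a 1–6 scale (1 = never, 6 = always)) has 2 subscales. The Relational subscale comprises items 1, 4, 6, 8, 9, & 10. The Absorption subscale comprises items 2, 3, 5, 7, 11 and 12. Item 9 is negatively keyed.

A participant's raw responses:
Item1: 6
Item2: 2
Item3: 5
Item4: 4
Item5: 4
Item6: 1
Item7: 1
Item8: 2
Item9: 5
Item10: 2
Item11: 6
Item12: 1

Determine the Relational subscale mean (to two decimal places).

Relational items: 1, 4, 6, 8, 9, 10.
Of these, item 9 is negatively keyed; reverse-coded value = 7 − response.
  item 1: 6
  item 4: 4
  item 6: 1
  item 8: 2
  item 9: 7 − 5 = 2
  item 10: 2
Sum = 6 + 4 + 1 + 2 + 2 + 2 = 17
Mean = 17 / 6 = 2.83

2.83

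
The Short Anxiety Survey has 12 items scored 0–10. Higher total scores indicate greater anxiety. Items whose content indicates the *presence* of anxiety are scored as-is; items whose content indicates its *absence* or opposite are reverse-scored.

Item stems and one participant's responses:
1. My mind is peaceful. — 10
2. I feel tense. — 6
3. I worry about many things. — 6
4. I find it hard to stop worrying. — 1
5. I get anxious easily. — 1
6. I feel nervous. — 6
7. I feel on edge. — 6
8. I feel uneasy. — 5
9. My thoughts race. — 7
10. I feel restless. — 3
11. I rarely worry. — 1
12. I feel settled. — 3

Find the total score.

Items 1, 11, 12 describe the absence/opposite of anxiety → reverse-score.
on a 0–10 scale, reversed = 10 − raw.
  item 1: 10 − 10 = 0
  item 2: 6
  item 3: 6
  item 4: 1
  item 5: 1
  item 6: 6
  item 7: 6
  item 8: 5
  item 9: 7
  item 10: 3
  item 11: 10 − 1 = 9
  item 12: 10 − 3 = 7
Total = 0 + 6 + 6 + 1 + 1 + 6 + 6 + 5 + 7 + 3 + 9 + 7 = 57

57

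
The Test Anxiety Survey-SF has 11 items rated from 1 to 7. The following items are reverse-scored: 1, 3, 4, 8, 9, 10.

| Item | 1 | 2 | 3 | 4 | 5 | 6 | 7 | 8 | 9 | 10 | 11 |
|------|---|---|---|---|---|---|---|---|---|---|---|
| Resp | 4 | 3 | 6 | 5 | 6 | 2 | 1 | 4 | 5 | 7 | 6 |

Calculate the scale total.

35

Reversing items 1, 3, 4, 8, 9, & 10 with 8 − raw:
Total = (8−4) + 3 + (8−6) + (8−5) + 6 + 2 + 1 + (8−4) + (8−5) + (8−7) + 6
      = 4 + 3 + 2 + 3 + 6 + 2 + 1 + 4 + 3 + 1 + 6 = 35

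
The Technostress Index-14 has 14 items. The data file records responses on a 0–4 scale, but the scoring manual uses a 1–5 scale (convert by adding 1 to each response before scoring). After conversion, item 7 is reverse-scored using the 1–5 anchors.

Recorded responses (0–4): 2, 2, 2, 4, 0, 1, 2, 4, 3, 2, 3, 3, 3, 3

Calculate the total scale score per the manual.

48

Convert to 1–5: 3, 3, 3, 5, 1, 2, 3, 5, 4, 3, 4, 4, 4, 4
Reverse-coded (reversed = (1+5) − raw = 6 − raw):
  item 7: 6 − 3 = 3
Scored: 3, 3, 3, 5, 1, 2, 3, 5, 4, 3, 4, 4, 4, 4
Total = 48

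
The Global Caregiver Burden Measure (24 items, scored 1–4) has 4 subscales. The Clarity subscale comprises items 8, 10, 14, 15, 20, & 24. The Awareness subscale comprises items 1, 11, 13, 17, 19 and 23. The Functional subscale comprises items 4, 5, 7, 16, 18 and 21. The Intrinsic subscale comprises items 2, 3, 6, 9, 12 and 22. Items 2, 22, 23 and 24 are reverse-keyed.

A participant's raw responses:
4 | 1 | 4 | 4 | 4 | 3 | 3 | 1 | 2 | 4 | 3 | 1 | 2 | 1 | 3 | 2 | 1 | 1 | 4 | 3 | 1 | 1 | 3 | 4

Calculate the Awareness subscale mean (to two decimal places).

Awareness items: 1, 11, 13, 17, 19, 23.
Of these, item 23 is reverse-keyed; reverse-coded value = 5 − response.
  item 1: 4
  item 11: 3
  item 13: 2
  item 17: 1
  item 19: 4
  item 23: 5 − 3 = 2
Sum = 4 + 3 + 2 + 1 + 4 + 2 = 16
Mean = 16 / 6 = 2.67

2.67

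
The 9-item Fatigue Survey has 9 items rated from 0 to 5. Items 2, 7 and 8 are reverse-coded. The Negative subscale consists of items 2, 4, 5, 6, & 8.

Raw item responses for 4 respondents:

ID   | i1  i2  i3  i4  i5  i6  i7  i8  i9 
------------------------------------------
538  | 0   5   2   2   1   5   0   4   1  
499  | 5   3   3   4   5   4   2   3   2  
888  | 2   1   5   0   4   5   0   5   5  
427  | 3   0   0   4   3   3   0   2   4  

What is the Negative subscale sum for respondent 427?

18

Respondent 427 raw: 3, 0, 0, 4, 3, 3, 0, 2, 4.
Negative items: 2, 4, 5, 6, 8.
Reverse-coded (on a 0–5 scale, reversed = 5 − raw):
  item 2: 5 − 0 = 5
  item 4: 4
  item 5: 3
  item 6: 3
  item 8: 5 − 2 = 3
Sum = 5 + 4 + 3 + 3 + 3 = 18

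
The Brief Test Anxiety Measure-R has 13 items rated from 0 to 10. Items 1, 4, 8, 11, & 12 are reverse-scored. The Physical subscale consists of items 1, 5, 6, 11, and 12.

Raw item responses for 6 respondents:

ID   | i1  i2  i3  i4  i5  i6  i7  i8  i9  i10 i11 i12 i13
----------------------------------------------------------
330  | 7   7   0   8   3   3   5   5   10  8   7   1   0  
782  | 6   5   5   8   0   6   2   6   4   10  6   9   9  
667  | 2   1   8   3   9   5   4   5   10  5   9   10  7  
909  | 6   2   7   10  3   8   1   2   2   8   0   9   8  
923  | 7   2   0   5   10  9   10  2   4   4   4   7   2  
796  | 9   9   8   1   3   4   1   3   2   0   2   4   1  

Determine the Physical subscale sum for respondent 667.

23

Respondent 667 raw: 2, 1, 8, 3, 9, 5, 4, 5, 10, 5, 9, 10, 7.
Physical items: 1, 5, 6, 11, 12.
Reverse-coded (on a 0–10 scale, reversed = 10 − raw):
  item 1: 10 − 2 = 8
  item 5: 9
  item 6: 5
  item 11: 10 − 9 = 1
  item 12: 10 − 10 = 0
Sum = 8 + 9 + 5 + 1 + 0 = 23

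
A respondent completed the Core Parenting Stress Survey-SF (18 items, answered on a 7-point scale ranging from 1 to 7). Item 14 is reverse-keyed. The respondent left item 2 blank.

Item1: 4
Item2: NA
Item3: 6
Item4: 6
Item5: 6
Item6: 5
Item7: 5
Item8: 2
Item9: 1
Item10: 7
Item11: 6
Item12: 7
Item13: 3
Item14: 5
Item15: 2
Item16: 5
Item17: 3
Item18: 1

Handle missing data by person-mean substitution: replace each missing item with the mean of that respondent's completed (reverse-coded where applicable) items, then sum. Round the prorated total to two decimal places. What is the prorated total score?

Reverse-coded (on a 1–7 scale, reversed = 8 − raw):
  item 14: 8 − 5 = 3
Completed scored items (17 of 18): 4, 6, 6, 6, 5, 5, 2, 1, 7, 6, 7, 3, 3, 2, 5, 3, 1; sum = 72.
Person mean = 72 / 17 ≈ 4.2353
Prorated total = (72 / 17) × 18 = 76.24 (to 2 dp)

76.24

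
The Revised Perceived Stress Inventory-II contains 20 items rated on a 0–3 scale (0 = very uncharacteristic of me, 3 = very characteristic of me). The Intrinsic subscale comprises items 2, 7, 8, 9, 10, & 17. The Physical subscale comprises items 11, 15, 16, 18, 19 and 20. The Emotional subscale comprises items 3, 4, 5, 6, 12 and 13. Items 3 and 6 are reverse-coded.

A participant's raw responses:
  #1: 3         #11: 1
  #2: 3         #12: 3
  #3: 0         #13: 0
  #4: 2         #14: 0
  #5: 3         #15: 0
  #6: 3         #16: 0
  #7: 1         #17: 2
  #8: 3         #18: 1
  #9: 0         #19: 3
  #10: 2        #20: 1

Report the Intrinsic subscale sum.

11

Intrinsic items: 2, 7, 8, 9, 10, 17.
  item 2: 3
  item 7: 1
  item 8: 3
  item 9: 0
  item 10: 2
  item 17: 2
Sum = 3 + 1 + 3 + 0 + 2 + 2 = 11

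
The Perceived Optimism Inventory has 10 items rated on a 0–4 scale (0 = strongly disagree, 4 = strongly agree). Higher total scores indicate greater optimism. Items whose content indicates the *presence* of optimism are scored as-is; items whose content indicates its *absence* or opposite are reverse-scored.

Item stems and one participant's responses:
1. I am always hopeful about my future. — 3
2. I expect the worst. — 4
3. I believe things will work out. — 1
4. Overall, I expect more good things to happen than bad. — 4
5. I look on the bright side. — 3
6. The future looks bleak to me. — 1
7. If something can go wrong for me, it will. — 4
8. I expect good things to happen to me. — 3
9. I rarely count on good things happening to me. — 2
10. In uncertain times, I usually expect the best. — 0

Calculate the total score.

19

Items 2, 6, 7, 9 describe the absence/opposite of optimism → reverse-score.
reverse-coded value = 4 − response.
  item 1: 3
  item 2: 4 − 4 = 0
  item 3: 1
  item 4: 4
  item 5: 3
  item 6: 4 − 1 = 3
  item 7: 4 − 4 = 0
  item 8: 3
  item 9: 4 − 2 = 2
  item 10: 0
Total = 3 + 0 + 1 + 4 + 3 + 3 + 0 + 3 + 2 + 0 = 19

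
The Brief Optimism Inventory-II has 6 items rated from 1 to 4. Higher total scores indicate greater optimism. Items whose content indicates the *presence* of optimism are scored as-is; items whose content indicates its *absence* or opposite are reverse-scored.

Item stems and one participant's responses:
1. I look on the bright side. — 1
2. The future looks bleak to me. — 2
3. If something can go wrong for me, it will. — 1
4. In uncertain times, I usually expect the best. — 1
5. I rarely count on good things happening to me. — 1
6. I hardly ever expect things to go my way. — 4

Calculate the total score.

14

Items 2, 3, 5, 6 describe the absence/opposite of optimism → reverse-score.
on a 1–4 scale, reversed = 5 − raw.
  item 1: 1
  item 2: 5 − 2 = 3
  item 3: 5 − 1 = 4
  item 4: 1
  item 5: 5 − 1 = 4
  item 6: 5 − 4 = 1
Total = 1 + 3 + 4 + 1 + 4 + 1 = 14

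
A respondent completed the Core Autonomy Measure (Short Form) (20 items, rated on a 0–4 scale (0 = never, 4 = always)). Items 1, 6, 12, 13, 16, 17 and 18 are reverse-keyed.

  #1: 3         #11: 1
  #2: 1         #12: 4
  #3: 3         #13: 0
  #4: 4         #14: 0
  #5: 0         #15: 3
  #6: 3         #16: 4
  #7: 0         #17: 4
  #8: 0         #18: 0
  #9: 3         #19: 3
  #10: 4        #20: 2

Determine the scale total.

Apply reverse scoring (reverse-coded value = 4 − response):
  item 1: 4 − 3 = 1
  item 6: 4 − 3 = 1
  item 12: 4 − 4 = 0
  item 13: 4 − 0 = 4
  item 16: 4 − 4 = 0
  item 17: 4 − 4 = 0
  item 18: 4 − 0 = 4
Scored items: 1, 1, 3, 4, 0, 1, 0, 0, 3, 4, 1, 0, 4, 0, 3, 0, 0, 4, 3, 2
Total = 1 + 1 + 3 + 4 + 0 + 1 + 0 + 0 + 3 + 4 + 1 + 0 + 4 + 0 + 3 + 0 + 0 + 4 + 3 + 2 = 34

34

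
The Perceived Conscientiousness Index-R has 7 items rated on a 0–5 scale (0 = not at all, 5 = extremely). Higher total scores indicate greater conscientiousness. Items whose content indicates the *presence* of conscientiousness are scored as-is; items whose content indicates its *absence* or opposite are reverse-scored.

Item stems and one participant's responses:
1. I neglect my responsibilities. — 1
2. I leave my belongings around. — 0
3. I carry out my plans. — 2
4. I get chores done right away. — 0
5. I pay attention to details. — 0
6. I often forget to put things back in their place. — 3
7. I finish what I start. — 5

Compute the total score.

Items 1, 2, 6 describe the absence/opposite of conscientiousness → reverse-score.
reversed = (0+5) − raw = 5 − raw.
  item 1: 5 − 1 = 4
  item 2: 5 − 0 = 5
  item 3: 2
  item 4: 0
  item 5: 0
  item 6: 5 − 3 = 2
  item 7: 5
Total = 4 + 5 + 2 + 0 + 0 + 2 + 5 = 18

18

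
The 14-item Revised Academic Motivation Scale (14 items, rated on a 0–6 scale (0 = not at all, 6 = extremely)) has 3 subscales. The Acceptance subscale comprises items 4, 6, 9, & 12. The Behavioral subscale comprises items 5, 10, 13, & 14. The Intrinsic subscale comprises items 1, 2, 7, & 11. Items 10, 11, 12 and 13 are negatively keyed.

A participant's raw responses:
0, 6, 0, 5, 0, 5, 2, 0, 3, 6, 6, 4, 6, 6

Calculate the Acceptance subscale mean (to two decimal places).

3.75

Acceptance items: 4, 6, 9, 12.
Of these, item 12 is negatively keyed; reversed = (0+6) − raw = 6 − raw.
  item 4: 5
  item 6: 5
  item 9: 3
  item 12: 6 − 4 = 2
Sum = 5 + 5 + 3 + 2 = 15
Mean = 15 / 4 = 3.75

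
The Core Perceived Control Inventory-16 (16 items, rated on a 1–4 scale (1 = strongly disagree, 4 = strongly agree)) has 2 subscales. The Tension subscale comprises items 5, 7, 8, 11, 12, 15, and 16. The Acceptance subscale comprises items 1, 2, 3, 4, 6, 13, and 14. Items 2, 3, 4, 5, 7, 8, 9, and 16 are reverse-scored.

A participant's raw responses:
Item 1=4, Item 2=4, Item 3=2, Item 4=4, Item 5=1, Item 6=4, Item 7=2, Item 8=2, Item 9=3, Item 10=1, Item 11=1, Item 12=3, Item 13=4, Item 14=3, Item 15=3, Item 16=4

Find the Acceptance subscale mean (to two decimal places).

Acceptance items: 1, 2, 3, 4, 6, 13, 14.
Of these, items 2, 3 and 4 are reverse-scored; on a 1–4 scale, reversed = 5 − raw.
  item 1: 4
  item 2: 5 − 4 = 1
  item 3: 5 − 2 = 3
  item 4: 5 − 4 = 1
  item 6: 4
  item 13: 4
  item 14: 3
Sum = 4 + 1 + 3 + 1 + 4 + 4 + 3 = 20
Mean = 20 / 7 = 2.86

2.86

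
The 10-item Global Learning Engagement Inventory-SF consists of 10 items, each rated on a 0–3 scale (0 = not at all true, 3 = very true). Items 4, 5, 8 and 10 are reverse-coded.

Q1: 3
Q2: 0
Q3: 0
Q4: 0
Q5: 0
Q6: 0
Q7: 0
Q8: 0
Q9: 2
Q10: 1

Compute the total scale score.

Apply reverse scoring (reversed = (0+3) − raw = 3 − raw):
  item 4: 3 − 0 = 3
  item 5: 3 − 0 = 3
  item 8: 3 − 0 = 3
  item 10: 3 − 1 = 2
Scored responses: 3, 0, 0, 3, 3, 0, 0, 3, 2, 2
Total = 3 + 0 + 0 + 3 + 3 + 0 + 0 + 3 + 2 + 2 = 16

16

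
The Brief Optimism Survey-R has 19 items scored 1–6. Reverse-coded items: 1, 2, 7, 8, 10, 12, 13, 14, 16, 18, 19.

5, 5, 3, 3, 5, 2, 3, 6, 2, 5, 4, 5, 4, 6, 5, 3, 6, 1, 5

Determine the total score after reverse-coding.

Raw sum = 78. Reverse-coded items: 1, 2, 7, 8, 10, 12, 13, 14, 16, 18, 19; their raw sum = 48.
Each reversal replaces raw with 7 − raw, changing the total by 7 − 2·raw per item.
Total = 78 + 11·7 − 2·48 = 78 + 77 − 96 = 59

59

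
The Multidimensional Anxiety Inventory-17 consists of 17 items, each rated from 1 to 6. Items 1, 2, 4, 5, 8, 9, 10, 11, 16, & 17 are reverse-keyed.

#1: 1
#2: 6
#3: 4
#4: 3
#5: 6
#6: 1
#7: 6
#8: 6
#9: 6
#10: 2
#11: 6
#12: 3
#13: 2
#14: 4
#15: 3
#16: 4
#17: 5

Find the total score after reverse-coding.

48

Apply reverse scoring (reversed = (1+6) − raw = 7 − raw):
  item 1: 7 − 1 = 6
  item 2: 7 − 6 = 1
  item 4: 7 − 3 = 4
  item 5: 7 − 6 = 1
  item 8: 7 − 6 = 1
  item 9: 7 − 6 = 1
  item 10: 7 − 2 = 5
  item 11: 7 − 6 = 1
  item 16: 7 − 4 = 3
  item 17: 7 − 5 = 2
Scored items: 6, 1, 4, 4, 1, 1, 6, 1, 1, 5, 1, 3, 2, 4, 3, 3, 2
Total = 6 + 1 + 4 + 4 + 1 + 1 + 6 + 1 + 1 + 5 + 1 + 3 + 2 + 4 + 3 + 3 + 2 = 48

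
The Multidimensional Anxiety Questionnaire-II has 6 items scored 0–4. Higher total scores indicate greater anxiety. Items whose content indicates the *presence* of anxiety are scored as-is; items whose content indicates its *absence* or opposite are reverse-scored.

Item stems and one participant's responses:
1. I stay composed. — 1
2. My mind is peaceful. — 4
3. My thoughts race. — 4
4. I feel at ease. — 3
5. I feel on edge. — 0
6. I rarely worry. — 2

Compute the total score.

10

Items 1, 2, 4, 6 describe the absence/opposite of anxiety → reverse-score.
on a 0–4 scale, reversed = 4 − raw.
  item 1: 4 − 1 = 3
  item 2: 4 − 4 = 0
  item 3: 4
  item 4: 4 − 3 = 1
  item 5: 0
  item 6: 4 − 2 = 2
Total = 3 + 0 + 4 + 1 + 0 + 2 = 10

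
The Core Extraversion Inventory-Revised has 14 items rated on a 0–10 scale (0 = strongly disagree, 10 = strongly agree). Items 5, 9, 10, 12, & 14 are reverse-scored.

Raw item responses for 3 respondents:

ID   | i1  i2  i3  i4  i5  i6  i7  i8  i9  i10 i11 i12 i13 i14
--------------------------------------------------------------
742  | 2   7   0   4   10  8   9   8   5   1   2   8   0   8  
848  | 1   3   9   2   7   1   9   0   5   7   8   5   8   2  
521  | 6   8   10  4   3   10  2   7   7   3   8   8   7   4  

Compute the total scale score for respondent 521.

87

Respondent 521 raw: 6, 8, 10, 4, 3, 10, 2, 7, 7, 3, 8, 8, 7, 4.
Reverse-coded (reversed = (0+10) − raw = 10 − raw):
  item 1: 6
  item 2: 8
  item 3: 10
  item 4: 4
  item 5: 10 − 3 = 7
  item 6: 10
  item 7: 2
  item 8: 7
  item 9: 10 − 7 = 3
  item 10: 10 − 3 = 7
  item 11: 8
  item 12: 10 − 8 = 2
  item 13: 7
  item 14: 10 − 4 = 6
Sum = 6 + 8 + 10 + 4 + 7 + 10 + 2 + 7 + 3 + 7 + 8 + 2 + 7 + 6 = 87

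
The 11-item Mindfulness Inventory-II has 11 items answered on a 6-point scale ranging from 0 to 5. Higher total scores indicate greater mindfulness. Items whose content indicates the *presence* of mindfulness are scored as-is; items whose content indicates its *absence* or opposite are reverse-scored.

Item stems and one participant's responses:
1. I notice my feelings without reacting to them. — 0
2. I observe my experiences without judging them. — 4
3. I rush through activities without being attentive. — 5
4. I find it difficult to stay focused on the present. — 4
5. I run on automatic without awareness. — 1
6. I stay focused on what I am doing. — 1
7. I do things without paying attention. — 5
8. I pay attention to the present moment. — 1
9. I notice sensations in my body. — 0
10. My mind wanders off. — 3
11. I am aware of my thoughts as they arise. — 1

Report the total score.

Items 3, 4, 5, 7, 10 describe the absence/opposite of mindfulness → reverse-score.
reversed = (0+5) − raw = 5 − raw.
  item 1: 0
  item 2: 4
  item 3: 5 − 5 = 0
  item 4: 5 − 4 = 1
  item 5: 5 − 1 = 4
  item 6: 1
  item 7: 5 − 5 = 0
  item 8: 1
  item 9: 0
  item 10: 5 − 3 = 2
  item 11: 1
Total = 0 + 4 + 0 + 1 + 4 + 1 + 0 + 1 + 0 + 2 + 1 = 14

14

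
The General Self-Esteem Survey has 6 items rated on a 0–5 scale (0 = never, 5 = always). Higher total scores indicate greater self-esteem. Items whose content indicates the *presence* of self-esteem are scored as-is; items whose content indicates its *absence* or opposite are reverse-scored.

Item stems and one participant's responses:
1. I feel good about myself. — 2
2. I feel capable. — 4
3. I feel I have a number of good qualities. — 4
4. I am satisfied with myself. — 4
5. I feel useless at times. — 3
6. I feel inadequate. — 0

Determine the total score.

21

Items 5, 6 describe the absence/opposite of self-esteem → reverse-score.
on a 0–5 scale, reversed = 5 − raw.
  item 1: 2
  item 2: 4
  item 3: 4
  item 4: 4
  item 5: 5 − 3 = 2
  item 6: 5 − 0 = 5
Total = 2 + 4 + 4 + 4 + 2 + 5 = 21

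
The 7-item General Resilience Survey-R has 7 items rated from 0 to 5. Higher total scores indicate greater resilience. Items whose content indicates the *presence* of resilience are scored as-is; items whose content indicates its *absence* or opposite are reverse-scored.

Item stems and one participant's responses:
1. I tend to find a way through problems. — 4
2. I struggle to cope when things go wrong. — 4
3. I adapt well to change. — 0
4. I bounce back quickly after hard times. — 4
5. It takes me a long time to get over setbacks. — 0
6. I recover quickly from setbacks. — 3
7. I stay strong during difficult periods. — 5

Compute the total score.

Items 2, 5 describe the absence/opposite of resilience → reverse-score.
reversed = (0+5) − raw = 5 − raw.
  item 1: 4
  item 2: 5 − 4 = 1
  item 3: 0
  item 4: 4
  item 5: 5 − 0 = 5
  item 6: 3
  item 7: 5
Total = 4 + 1 + 0 + 4 + 5 + 3 + 5 = 22

22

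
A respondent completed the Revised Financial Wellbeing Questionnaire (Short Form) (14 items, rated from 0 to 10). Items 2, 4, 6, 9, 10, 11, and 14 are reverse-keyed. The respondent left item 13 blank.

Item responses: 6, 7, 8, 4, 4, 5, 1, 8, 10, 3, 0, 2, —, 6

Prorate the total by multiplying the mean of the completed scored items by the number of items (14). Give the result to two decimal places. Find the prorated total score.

68.92

Reverse-coded (on a 0–10 scale, reversed = 10 − raw):
  item 2: 10 − 7 = 3
  item 4: 10 − 4 = 6
  item 6: 10 − 5 = 5
  item 9: 10 − 10 = 0
  item 10: 10 − 3 = 7
  item 11: 10 − 0 = 10
  item 14: 10 − 6 = 4
Completed scored items (13 of 14): 6, 3, 8, 6, 4, 5, 1, 8, 0, 7, 10, 2, 4; sum = 64.
Person mean = 64 / 13 ≈ 4.9231
Prorated total = (64 / 13) × 14 = 68.92 (to 2 dp)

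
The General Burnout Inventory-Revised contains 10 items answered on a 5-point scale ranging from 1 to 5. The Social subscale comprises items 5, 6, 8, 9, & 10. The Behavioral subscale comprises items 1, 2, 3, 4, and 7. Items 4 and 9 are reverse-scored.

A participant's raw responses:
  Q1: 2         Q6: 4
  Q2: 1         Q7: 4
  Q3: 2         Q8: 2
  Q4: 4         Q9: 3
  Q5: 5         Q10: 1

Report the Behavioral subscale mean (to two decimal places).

Behavioral items: 1, 2, 3, 4, 7.
Of these, item 4 is reverse-scored; reverse-coded value = 6 − response.
  item 1: 2
  item 2: 1
  item 3: 2
  item 4: 6 − 4 = 2
  item 7: 4
Sum = 2 + 1 + 2 + 2 + 4 = 11
Mean = 11 / 5 = 2.20

2.20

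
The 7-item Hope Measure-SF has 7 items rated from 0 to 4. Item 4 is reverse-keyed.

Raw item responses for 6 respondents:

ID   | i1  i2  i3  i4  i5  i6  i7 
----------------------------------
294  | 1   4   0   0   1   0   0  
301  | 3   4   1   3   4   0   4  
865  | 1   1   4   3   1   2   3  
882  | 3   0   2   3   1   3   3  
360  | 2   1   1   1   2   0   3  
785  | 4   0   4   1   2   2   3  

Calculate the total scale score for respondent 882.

Respondent 882 raw: 3, 0, 2, 3, 1, 3, 3.
Reverse-coded (on a 0–4 scale, reversed = 4 − raw):
  item 1: 3
  item 2: 0
  item 3: 2
  item 4: 4 − 3 = 1
  item 5: 1
  item 6: 3
  item 7: 3
Sum = 3 + 0 + 2 + 1 + 1 + 3 + 3 = 13

13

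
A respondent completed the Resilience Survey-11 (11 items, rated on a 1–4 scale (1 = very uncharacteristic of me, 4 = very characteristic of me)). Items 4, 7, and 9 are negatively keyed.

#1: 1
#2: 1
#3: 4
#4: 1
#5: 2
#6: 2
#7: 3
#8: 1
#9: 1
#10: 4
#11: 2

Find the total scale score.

27

Reversing items 4, 7 and 9 with 5 − raw:
Total = 1 + 1 + 4 + (5−1) + 2 + 2 + (5−3) + 1 + (5−1) + 4 + 2
      = 1 + 1 + 4 + 4 + 2 + 2 + 2 + 1 + 4 + 4 + 2 = 27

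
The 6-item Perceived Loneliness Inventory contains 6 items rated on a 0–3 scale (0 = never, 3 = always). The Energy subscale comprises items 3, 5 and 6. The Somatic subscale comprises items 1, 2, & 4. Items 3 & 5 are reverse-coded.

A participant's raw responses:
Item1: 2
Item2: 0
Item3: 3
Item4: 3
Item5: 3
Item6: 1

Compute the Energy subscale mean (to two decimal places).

0.33

Energy items: 3, 5, 6.
Of these, items 3 & 5 are reverse-coded; reverse-coded value = 3 − response.
  item 3: 3 − 3 = 0
  item 5: 3 − 3 = 0
  item 6: 1
Sum = 0 + 0 + 1 = 1
Mean = 1 / 3 = 0.33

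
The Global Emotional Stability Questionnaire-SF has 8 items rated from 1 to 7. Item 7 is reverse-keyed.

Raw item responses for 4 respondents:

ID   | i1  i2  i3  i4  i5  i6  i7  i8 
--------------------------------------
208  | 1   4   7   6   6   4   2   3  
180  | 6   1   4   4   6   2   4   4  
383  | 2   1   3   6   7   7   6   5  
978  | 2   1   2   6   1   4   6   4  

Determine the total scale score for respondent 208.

Respondent 208 raw: 1, 4, 7, 6, 6, 4, 2, 3.
Reverse-coded (on a 1–7 scale, reversed = 8 − raw):
  item 1: 1
  item 2: 4
  item 3: 7
  item 4: 6
  item 5: 6
  item 6: 4
  item 7: 8 − 2 = 6
  item 8: 3
Sum = 1 + 4 + 7 + 6 + 6 + 4 + 6 + 3 = 37

37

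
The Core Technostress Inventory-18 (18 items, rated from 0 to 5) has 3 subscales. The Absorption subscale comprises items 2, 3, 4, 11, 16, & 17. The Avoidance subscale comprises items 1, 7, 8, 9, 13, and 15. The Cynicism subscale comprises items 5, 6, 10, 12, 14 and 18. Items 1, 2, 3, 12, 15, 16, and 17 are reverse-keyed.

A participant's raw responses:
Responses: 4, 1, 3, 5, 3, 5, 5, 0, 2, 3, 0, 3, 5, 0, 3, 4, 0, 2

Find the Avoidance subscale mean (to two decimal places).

Avoidance items: 1, 7, 8, 9, 13, 15.
Of these, items 1 & 15 are reverse-keyed; reverse-coded value = 5 − response.
  item 1: 5 − 4 = 1
  item 7: 5
  item 8: 0
  item 9: 2
  item 13: 5
  item 15: 5 − 3 = 2
Sum = 1 + 5 + 0 + 2 + 5 + 2 = 15
Mean = 15 / 6 = 2.50

2.50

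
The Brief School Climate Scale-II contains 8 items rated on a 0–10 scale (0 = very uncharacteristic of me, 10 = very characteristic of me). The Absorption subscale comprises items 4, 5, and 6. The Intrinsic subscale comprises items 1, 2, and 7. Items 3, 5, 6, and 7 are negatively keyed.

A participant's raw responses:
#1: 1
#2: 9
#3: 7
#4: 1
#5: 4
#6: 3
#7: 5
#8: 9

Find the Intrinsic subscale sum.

15

Intrinsic items: 1, 2, 7.
Of these, item 7 is negatively keyed; reverse-coded value = 10 − response.
  item 1: 1
  item 2: 9
  item 7: 10 − 5 = 5
Sum = 1 + 9 + 5 = 15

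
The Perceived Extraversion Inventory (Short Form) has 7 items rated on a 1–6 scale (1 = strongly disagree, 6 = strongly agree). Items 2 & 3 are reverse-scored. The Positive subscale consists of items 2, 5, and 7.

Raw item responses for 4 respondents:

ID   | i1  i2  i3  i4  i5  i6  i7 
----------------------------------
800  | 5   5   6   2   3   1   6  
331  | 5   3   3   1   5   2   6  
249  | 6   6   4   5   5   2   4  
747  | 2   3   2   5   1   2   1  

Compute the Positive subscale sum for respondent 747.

6

Respondent 747 raw: 2, 3, 2, 5, 1, 2, 1.
Positive items: 2, 5, 7.
Reverse-coded (on a 1–6 scale, reversed = 7 − raw):
  item 2: 7 − 3 = 4
  item 5: 1
  item 7: 1
Sum = 4 + 1 + 1 = 6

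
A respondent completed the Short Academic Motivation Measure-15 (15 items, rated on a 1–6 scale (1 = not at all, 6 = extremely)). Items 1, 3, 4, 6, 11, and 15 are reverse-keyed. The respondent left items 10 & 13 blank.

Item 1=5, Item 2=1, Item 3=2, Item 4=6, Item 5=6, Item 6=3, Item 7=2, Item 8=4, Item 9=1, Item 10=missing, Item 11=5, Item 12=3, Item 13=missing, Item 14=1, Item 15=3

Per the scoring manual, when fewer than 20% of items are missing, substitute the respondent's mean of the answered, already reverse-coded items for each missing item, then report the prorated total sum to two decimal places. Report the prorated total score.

Reverse-coded (reversed = (1+6) − raw = 7 − raw):
  item 1: 7 − 5 = 2
  item 3: 7 − 2 = 5
  item 4: 7 − 6 = 1
  item 6: 7 − 3 = 4
  item 11: 7 − 5 = 2
  item 15: 7 − 3 = 4
Completed scored items (13 of 15): 2, 1, 5, 1, 6, 4, 2, 4, 1, 2, 3, 1, 4; sum = 36.
Person mean = 36 / 13 ≈ 2.7692
Prorated total = (36 / 13) × 15 = 41.54 (to 2 dp)

41.54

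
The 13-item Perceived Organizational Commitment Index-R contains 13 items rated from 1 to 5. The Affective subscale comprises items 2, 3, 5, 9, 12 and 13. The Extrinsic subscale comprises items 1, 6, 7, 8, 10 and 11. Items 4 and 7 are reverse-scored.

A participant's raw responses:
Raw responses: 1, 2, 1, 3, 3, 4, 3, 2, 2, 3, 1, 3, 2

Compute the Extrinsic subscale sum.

14

Extrinsic items: 1, 6, 7, 8, 10, 11.
Of these, item 7 is reverse-scored; reverse-coded value = 6 − response.
  item 1: 1
  item 6: 4
  item 7: 6 − 3 = 3
  item 8: 2
  item 10: 3
  item 11: 1
Sum = 1 + 4 + 3 + 2 + 3 + 1 = 14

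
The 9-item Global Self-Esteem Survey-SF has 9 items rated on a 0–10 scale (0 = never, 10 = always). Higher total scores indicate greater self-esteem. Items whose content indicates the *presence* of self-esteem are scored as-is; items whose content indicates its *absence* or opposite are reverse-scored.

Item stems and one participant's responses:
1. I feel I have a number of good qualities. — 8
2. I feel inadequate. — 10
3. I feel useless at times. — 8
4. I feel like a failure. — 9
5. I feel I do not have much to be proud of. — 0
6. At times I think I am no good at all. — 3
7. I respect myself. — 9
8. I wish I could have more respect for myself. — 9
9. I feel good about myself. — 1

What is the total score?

39

Items 2, 3, 4, 5, 6, 8 describe the absence/opposite of self-esteem → reverse-score.
on a 0–10 scale, reversed = 10 − raw.
  item 1: 8
  item 2: 10 − 10 = 0
  item 3: 10 − 8 = 2
  item 4: 10 − 9 = 1
  item 5: 10 − 0 = 10
  item 6: 10 − 3 = 7
  item 7: 9
  item 8: 10 − 9 = 1
  item 9: 1
Total = 8 + 0 + 2 + 1 + 10 + 7 + 9 + 1 + 1 = 39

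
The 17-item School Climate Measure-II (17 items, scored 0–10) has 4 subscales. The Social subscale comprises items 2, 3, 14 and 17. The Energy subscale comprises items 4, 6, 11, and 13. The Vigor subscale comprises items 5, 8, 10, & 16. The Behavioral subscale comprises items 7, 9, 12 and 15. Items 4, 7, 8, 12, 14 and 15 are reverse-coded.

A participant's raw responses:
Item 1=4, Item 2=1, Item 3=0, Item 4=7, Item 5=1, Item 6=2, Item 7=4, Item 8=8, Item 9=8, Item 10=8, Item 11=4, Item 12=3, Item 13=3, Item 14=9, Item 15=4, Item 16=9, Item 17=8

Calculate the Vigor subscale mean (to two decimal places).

Vigor items: 5, 8, 10, 16.
Of these, item 8 is reverse-coded; reverse-coded value = 10 − response.
  item 5: 1
  item 8: 10 − 8 = 2
  item 10: 8
  item 16: 9
Sum = 1 + 2 + 8 + 9 = 20
Mean = 20 / 4 = 5.00

5.00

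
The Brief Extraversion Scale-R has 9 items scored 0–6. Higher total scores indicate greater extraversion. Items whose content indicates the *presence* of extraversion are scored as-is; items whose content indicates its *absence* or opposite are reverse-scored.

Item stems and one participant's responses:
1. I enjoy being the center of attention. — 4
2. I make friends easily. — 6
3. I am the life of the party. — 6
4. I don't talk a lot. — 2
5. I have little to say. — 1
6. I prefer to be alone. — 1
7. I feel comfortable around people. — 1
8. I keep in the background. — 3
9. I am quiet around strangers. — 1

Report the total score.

39

Items 4, 5, 6, 8, 9 describe the absence/opposite of extraversion → reverse-score.
on a 0–6 scale, reversed = 6 − raw.
  item 1: 4
  item 2: 6
  item 3: 6
  item 4: 6 − 2 = 4
  item 5: 6 − 1 = 5
  item 6: 6 − 1 = 5
  item 7: 1
  item 8: 6 − 3 = 3
  item 9: 6 − 1 = 5
Total = 4 + 6 + 6 + 4 + 5 + 5 + 1 + 3 + 5 = 39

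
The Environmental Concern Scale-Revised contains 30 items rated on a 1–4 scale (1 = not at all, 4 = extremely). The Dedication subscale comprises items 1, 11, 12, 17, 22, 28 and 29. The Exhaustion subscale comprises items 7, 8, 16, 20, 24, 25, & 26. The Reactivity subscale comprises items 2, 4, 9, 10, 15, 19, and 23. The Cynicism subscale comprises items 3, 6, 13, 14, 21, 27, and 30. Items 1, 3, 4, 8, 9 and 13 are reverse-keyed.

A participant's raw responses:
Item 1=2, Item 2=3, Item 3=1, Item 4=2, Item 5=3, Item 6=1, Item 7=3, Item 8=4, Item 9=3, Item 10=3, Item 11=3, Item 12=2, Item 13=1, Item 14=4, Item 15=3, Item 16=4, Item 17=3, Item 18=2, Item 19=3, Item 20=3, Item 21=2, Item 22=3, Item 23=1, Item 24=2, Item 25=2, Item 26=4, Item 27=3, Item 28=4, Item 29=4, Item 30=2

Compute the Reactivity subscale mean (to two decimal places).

2.57

Reactivity items: 2, 4, 9, 10, 15, 19, 23.
Of these, items 4 & 9 are reverse-keyed; on a 1–4 scale, reversed = 5 − raw.
  item 2: 3
  item 4: 5 − 2 = 3
  item 9: 5 − 3 = 2
  item 10: 3
  item 15: 3
  item 19: 3
  item 23: 1
Sum = 3 + 3 + 2 + 3 + 3 + 3 + 1 = 18
Mean = 18 / 7 = 2.57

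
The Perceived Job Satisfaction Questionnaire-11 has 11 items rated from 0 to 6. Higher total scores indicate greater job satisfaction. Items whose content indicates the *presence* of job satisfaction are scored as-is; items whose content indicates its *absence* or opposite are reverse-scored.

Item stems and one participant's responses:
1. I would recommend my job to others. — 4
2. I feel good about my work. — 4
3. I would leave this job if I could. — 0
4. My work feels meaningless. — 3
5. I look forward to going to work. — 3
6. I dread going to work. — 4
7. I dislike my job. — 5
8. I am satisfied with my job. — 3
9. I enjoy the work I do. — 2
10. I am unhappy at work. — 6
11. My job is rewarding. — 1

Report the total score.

Items 3, 4, 6, 7, 10 describe the absence/opposite of job satisfaction → reverse-score.
reversed = (0+6) − raw = 6 − raw.
  item 1: 4
  item 2: 4
  item 3: 6 − 0 = 6
  item 4: 6 − 3 = 3
  item 5: 3
  item 6: 6 − 4 = 2
  item 7: 6 − 5 = 1
  item 8: 3
  item 9: 2
  item 10: 6 − 6 = 0
  item 11: 1
Total = 4 + 4 + 6 + 3 + 3 + 2 + 1 + 3 + 2 + 0 + 1 = 29

29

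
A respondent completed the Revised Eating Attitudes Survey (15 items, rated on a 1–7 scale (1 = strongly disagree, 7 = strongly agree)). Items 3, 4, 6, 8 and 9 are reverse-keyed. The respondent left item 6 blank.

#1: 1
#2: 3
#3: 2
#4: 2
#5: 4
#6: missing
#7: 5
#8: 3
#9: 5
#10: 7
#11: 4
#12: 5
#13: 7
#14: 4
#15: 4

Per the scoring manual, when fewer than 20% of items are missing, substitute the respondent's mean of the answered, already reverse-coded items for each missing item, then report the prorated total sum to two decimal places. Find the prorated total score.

68.57

Reverse-coded (on a 1–7 scale, reversed = 8 − raw):
  item 3: 8 − 2 = 6
  item 4: 8 − 2 = 6
  item 8: 8 − 3 = 5
  item 9: 8 − 5 = 3
Completed scored items (14 of 15): 1, 3, 6, 6, 4, 5, 5, 3, 7, 4, 5, 7, 4, 4; sum = 64.
Person mean = 64 / 14 ≈ 4.5714
Prorated total = (64 / 14) × 15 = 68.57 (to 2 dp)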